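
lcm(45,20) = 180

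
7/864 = 7/864 = 0.01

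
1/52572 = 1/52572 = 0.00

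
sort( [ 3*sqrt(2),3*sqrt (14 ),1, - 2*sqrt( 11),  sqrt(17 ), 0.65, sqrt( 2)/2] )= [ - 2 * sqrt( 11), 0.65,sqrt(2)/2,1, sqrt( 17 ), 3 * sqrt( 2),3*sqrt( 14 )]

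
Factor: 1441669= 1441669^1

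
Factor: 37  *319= 11803=11^1 * 29^1 * 37^1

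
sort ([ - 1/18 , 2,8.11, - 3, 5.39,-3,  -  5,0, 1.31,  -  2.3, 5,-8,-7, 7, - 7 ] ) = [ - 8,-7, - 7,  -  5, - 3, - 3, - 2.3,  -  1/18, 0,1.31, 2, 5, 5.39, 7 , 8.11]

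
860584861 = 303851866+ 556732995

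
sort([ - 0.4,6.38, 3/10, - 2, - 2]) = [  -  2 , - 2,- 0.4,  3/10, 6.38]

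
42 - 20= 22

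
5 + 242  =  247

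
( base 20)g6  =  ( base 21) fb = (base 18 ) 102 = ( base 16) 146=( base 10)326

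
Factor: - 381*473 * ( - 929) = 167417877  =  3^1*11^1*43^1*127^1*929^1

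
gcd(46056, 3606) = 6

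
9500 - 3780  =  5720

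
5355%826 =399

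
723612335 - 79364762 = 644247573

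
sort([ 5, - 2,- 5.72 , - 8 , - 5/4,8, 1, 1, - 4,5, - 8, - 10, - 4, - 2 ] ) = [ - 10, - 8,-8,-5.72, - 4, - 4, - 2, - 2, - 5/4,1,1, 5 , 5, 8 ] 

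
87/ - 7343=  - 1 + 7256/7343 = - 0.01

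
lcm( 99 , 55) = 495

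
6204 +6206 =12410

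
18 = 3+15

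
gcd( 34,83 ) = 1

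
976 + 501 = 1477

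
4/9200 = 1/2300 = 0.00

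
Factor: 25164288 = 2^9 * 3^2*43^1 * 127^1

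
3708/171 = 412/19 = 21.68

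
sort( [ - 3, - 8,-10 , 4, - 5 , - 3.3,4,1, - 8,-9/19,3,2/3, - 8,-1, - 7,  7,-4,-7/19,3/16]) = [ - 10,-8,-8, - 8,-7,-5, - 4,-3.3,-3,-1, - 9/19,-7/19,3/16,2/3,  1,3, 4,4,7]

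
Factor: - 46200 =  - 2^3 *3^1*5^2*7^1*11^1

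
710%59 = 2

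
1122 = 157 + 965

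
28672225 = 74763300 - 46091075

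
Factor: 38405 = 5^1*7681^1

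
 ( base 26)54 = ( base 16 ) 86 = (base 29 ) 4i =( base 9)158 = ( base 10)134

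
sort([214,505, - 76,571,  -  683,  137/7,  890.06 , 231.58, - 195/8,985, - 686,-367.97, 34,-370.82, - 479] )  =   [ - 686, - 683,-479, - 370.82, - 367.97, - 76, - 195/8,  137/7, 34, 214,231.58, 505, 571 , 890.06,  985] 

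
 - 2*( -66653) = 133306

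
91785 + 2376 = 94161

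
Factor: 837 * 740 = 2^2*  3^3*5^1*31^1*37^1 = 619380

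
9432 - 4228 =5204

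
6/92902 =3/46451 =0.00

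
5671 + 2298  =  7969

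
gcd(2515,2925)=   5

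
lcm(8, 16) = 16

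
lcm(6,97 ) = 582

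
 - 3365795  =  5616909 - 8982704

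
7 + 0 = 7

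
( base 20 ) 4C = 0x5c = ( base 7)161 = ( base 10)92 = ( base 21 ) 48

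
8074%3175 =1724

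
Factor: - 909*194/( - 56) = 2^( - 2)*3^2 * 7^ ( - 1 )*97^1*101^1 = 88173/28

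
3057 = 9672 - 6615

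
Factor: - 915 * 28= - 2^2*3^1 * 5^1*7^1*61^1 = - 25620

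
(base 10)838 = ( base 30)rs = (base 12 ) 59a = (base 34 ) om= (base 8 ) 1506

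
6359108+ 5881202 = 12240310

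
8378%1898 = 786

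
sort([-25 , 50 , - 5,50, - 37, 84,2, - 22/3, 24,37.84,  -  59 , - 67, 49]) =[ - 67, - 59, - 37,-25, - 22/3, - 5 , 2, 24,37.84,49 , 50,50,  84 ]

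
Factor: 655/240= 2^( - 4)*3^( - 1)*131^1=131/48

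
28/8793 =28/8793 = 0.00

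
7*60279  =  421953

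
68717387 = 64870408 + 3846979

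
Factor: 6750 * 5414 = 36544500=2^2*3^3*5^3*2707^1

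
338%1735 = 338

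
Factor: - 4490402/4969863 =-2^1*3^(- 3)*7^1*23^( - 1)* 41^1*53^( -1) * 151^( - 1 )*7823^1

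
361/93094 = 361/93094=0.00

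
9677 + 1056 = 10733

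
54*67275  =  3632850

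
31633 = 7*4519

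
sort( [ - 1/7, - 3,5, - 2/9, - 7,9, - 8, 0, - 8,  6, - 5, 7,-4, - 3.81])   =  [ - 8, -8, - 7, - 5, - 4, - 3.81, - 3, -2/9, - 1/7,0, 5,6, 7,  9]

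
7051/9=7051/9 = 783.44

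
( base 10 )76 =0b1001100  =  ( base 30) 2G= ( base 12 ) 64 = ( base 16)4C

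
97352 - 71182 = 26170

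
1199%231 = 44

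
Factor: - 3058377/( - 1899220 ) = 2^ (-2) * 3^1 *5^( - 1) * 7^1*94961^( - 1 )*145637^1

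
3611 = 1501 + 2110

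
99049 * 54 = 5348646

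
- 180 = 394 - 574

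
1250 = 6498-5248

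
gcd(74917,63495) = 1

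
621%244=133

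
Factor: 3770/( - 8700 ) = - 2^( - 1 )*3^( - 1) *5^( - 1)*13^1 = - 13/30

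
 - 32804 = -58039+25235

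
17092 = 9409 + 7683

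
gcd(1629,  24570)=9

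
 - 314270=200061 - 514331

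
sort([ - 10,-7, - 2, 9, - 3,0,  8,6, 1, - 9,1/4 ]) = [-10 , - 9, - 7 , - 3 , - 2,0,1/4,1 , 6,8,9] 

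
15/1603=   15/1603 = 0.01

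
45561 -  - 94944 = 140505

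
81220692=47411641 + 33809051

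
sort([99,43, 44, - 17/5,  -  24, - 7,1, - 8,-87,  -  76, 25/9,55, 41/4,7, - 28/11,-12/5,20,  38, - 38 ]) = [ - 87 , - 76, - 38, - 24, - 8, - 7, - 17/5, - 28/11,-12/5,1, 25/9,7,41/4, 20 , 38, 43, 44, 55,99 ]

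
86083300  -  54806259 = 31277041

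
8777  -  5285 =3492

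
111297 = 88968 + 22329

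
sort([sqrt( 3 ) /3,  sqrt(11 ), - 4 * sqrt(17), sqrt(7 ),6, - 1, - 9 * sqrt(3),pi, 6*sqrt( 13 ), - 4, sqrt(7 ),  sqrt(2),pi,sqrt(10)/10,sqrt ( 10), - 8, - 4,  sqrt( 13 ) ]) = [ - 4*sqrt( 17 ), - 9 * sqrt( 3), - 8, - 4, - 4, - 1,sqrt( 10) /10 , sqrt(3)/3,sqrt( 2 ),sqrt( 7), sqrt( 7), pi,pi, sqrt(10),sqrt(11), sqrt( 13),6, 6*sqrt( 13 )]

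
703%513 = 190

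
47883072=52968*904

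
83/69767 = 83/69767 = 0.00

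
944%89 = 54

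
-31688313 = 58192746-89881059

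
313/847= 313/847 = 0.37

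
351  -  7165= - 6814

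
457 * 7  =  3199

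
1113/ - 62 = -18  +  3/62= - 17.95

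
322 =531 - 209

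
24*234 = 5616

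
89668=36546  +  53122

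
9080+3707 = 12787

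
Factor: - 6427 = -6427^1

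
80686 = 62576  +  18110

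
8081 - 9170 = -1089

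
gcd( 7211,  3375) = 1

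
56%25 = 6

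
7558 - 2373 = 5185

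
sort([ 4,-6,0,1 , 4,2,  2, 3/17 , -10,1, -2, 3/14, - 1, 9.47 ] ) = [-10,-6,-2,-1, 0,3/17,3/14,1, 1 , 2,2,4,4,  9.47 ]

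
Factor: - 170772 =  - 2^2 *3^1*7^1*19^1 * 107^1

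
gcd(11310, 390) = 390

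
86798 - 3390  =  83408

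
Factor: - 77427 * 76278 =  -2^1 * 3^3*7^1*1229^1*12713^1 = - 5905976706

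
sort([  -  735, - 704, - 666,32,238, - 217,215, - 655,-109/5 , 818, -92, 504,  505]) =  [ -735, - 704,  -  666,-655, - 217,-92,-109/5,32,215,238,504,505,818 ]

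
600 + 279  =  879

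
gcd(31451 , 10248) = 7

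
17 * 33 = 561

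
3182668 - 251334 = 2931334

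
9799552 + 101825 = 9901377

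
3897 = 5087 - 1190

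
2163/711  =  3 + 10/237 = 3.04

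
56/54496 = 7/6812 = 0.00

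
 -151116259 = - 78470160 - 72646099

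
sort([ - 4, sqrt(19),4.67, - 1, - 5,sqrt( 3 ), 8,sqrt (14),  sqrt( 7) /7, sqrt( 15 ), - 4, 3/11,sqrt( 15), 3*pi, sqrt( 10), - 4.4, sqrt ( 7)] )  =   [ - 5, - 4.4, - 4,-4, - 1,3/11,sqrt(7 )/7, sqrt( 3 ),sqrt( 7),sqrt( 10 ), sqrt( 14), sqrt( 15 ), sqrt (15),sqrt( 19), 4.67, 8, 3 * pi]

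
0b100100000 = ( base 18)G0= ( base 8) 440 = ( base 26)B2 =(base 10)288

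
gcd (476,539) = 7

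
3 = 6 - 3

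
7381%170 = 71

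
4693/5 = 4693/5=938.60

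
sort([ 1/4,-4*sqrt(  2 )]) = [  -  4*sqrt(2),1/4]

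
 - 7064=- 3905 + - 3159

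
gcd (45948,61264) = 15316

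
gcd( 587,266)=1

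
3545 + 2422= 5967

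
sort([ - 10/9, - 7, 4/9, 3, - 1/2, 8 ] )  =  [ - 7,-10/9,  -  1/2,4/9,  3 , 8 ]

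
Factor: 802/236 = 2^ ( - 1)*59^ ( - 1)*401^1 = 401/118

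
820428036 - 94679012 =725749024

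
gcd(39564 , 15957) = 9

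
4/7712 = 1/1928  =  0.00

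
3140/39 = 3140/39=80.51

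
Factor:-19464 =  - 2^3*3^1 * 811^1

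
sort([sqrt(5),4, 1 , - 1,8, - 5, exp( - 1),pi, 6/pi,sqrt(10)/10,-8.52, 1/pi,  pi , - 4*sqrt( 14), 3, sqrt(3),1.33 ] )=[  -  4*sqrt(14 ) ,  -  8.52,  -  5,  -  1,sqrt(10)/10,1/pi,exp( - 1 ),1,1.33, sqrt( 3),6/pi, sqrt(5),3,  pi, pi,4,8]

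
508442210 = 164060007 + 344382203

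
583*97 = 56551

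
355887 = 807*441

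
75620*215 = 16258300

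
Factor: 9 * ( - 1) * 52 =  - 468 = - 2^2* 3^2*13^1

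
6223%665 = 238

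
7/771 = 7/771 = 0.01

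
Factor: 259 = 7^1*37^1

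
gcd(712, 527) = 1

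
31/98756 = 31/98756 = 0.00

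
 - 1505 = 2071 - 3576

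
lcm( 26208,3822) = 183456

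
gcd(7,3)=1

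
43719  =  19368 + 24351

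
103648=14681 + 88967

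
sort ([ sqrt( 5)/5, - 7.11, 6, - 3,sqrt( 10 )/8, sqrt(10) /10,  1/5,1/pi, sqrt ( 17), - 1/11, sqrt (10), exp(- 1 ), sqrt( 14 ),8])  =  [  -  7.11, - 3, - 1/11,1/5, sqrt( 10)/10, 1/pi, exp( - 1),sqrt(10 ) /8, sqrt( 5)/5, sqrt (10 ),  sqrt( 14 ), sqrt( 17 ), 6 , 8]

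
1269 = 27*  47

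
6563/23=6563/23 = 285.35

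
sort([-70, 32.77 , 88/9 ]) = [ - 70,88/9 , 32.77 ]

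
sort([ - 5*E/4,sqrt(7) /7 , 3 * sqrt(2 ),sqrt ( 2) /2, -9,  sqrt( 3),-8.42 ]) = [ - 9, - 8.42, - 5*E/4,sqrt( 7)/7,sqrt( 2) /2,sqrt ( 3),3 * sqrt( 2)]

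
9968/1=9968 = 9968.00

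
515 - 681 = - 166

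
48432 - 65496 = - 17064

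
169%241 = 169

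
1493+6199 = 7692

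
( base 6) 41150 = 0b1010101011010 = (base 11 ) 411A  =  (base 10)5466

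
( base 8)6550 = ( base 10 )3432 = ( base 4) 311220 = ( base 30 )3OC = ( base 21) 7g9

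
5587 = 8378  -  2791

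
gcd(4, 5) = 1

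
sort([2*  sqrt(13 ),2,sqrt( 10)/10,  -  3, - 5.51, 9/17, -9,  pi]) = [ - 9, - 5.51, - 3,sqrt( 10)/10, 9/17, 2, pi,2* sqrt( 13) ] 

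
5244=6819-1575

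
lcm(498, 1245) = 2490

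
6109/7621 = 6109/7621  =  0.80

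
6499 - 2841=3658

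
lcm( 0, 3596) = 0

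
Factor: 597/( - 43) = - 3^1*43^( - 1)*199^1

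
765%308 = 149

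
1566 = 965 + 601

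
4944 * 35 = 173040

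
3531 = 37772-34241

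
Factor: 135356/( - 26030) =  - 26/5 = - 2^1*5^(  -  1)*13^1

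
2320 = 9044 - 6724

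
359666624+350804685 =710471309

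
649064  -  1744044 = - 1094980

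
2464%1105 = 254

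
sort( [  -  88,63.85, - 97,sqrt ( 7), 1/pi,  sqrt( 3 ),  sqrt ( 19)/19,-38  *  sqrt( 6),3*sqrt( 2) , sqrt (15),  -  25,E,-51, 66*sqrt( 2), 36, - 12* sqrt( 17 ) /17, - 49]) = [ - 97 , - 38*sqrt( 6 ),  -  88, - 51,-49, - 25 , - 12*sqrt(17)/17,sqrt(19 ) /19,  1/pi , sqrt( 3 ), sqrt( 7 ), E, sqrt( 15),3* sqrt(  2 ), 36, 63.85,66* sqrt( 2) ]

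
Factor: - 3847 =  - 3847^1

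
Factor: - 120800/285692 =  - 200/473 = -  2^3 * 5^2*11^( - 1)*43^( - 1)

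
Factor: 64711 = 163^1*397^1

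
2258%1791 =467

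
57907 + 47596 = 105503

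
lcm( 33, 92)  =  3036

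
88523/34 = 88523/34=2603.62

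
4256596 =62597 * 68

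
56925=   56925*1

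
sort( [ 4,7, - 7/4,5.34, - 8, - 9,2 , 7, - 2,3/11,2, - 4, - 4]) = [  -  9,  -  8, - 4, - 4, - 2, - 7/4,3/11,2,2 , 4,5.34,7, 7]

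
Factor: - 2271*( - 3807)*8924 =77154200028 = 2^2*3^5*23^1*47^1*97^1*757^1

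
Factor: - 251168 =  - 2^5 * 47^1 * 167^1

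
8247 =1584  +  6663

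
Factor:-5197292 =-2^2*1299323^1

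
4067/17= 4067/17 =239.24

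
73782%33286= 7210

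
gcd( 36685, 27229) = 1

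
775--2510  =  3285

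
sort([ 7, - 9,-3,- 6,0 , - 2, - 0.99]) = [ - 9, - 6, - 3, - 2, - 0.99,0,7]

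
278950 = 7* 39850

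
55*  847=46585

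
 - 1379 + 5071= 3692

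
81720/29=81720/29 =2817.93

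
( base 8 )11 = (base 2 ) 1001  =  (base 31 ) 9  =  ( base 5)14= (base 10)9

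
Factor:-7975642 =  - 2^1*3987821^1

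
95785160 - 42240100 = 53545060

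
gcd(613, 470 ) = 1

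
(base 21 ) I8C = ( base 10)8118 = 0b1111110110110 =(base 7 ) 32445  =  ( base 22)gh0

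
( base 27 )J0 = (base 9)630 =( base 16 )201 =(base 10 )513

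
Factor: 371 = 7^1 * 53^1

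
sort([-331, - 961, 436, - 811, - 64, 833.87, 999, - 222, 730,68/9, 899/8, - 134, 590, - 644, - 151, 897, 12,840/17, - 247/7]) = [  -  961, - 811, - 644, - 331, - 222,-151, - 134, - 64, - 247/7, 68/9, 12, 840/17, 899/8, 436, 590, 730, 833.87, 897  ,  999]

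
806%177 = 98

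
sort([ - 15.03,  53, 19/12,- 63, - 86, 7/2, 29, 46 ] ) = [  -  86,  -  63,  -  15.03, 19/12, 7/2, 29,46, 53 ] 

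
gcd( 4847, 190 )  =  1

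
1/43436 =1/43436 =0.00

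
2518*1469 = 3698942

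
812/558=406/279=1.46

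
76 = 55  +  21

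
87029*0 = 0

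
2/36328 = 1/18164 = 0.00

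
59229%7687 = 5420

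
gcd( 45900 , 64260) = 9180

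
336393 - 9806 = 326587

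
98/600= 49/300  =  0.16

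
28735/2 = 14367  +  1/2=14367.50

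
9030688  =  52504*172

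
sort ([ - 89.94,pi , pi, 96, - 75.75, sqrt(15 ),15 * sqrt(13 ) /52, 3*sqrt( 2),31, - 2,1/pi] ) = [ - 89.94 , - 75.75, - 2,1/pi,15*sqrt( 13)/52,pi, pi, sqrt( 15), 3*sqrt(2 ), 31, 96 ] 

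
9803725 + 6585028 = 16388753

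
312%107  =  98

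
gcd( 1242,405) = 27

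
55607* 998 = 55495786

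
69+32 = 101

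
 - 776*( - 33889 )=26297864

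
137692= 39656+98036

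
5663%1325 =363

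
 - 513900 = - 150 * 3426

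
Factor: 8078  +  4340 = 2^1*7^1*887^1 = 12418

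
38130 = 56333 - 18203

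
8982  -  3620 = 5362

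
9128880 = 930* 9816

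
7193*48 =345264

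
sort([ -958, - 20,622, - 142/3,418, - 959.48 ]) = [ - 959.48, - 958, - 142/3, - 20,418 , 622]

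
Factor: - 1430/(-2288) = 2^( - 3)*5^1 = 5/8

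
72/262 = 36/131 = 0.27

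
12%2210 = 12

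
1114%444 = 226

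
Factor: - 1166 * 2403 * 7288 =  - 20420232624 = - 2^4 * 3^3*11^1 * 53^1*89^1*911^1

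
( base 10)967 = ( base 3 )1022211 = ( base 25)1dh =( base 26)1b5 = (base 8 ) 1707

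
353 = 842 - 489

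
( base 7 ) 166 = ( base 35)2r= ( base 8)141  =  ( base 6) 241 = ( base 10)97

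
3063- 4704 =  - 1641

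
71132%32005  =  7122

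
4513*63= 284319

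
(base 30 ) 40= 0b1111000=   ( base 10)120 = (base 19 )66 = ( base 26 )4G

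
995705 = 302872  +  692833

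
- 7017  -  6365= -13382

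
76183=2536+73647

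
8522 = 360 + 8162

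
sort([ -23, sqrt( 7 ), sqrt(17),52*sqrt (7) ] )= [ - 23, sqrt ( 7 ) , sqrt(17),52*sqrt( 7)]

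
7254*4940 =35834760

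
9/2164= 9/2164 = 0.00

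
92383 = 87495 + 4888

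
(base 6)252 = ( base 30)3E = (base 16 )68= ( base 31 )3B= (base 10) 104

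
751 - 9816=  - 9065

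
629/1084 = 629/1084 = 0.58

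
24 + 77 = 101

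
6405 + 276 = 6681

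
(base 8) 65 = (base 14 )3B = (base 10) 53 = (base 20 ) 2d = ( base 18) 2H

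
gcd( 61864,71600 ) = 8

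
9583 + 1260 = 10843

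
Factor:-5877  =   - 3^2*653^1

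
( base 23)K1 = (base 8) 715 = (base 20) 131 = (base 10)461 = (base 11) 38a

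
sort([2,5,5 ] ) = [2,5, 5]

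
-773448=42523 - 815971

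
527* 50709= 26723643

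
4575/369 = 12+49/123=   12.40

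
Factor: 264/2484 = 22/207 = 2^1*3^( - 2)* 11^1*23^ (-1) 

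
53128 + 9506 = 62634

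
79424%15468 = 2084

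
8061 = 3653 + 4408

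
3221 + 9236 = 12457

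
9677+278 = 9955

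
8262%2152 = 1806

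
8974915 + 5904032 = 14878947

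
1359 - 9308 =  - 7949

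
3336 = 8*417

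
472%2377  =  472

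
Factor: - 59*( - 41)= 2419 = 41^1*59^1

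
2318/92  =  25 + 9/46= 25.20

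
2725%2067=658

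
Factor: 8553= 3^1*2851^1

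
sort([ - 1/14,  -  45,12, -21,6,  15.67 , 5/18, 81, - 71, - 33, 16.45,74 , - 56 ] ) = [ - 71,-56, - 45, - 33, - 21, - 1/14,  5/18,6, 12, 15.67, 16.45, 74,81 ]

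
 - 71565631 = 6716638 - 78282269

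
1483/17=87 + 4/17 = 87.24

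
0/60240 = 0 = 0.00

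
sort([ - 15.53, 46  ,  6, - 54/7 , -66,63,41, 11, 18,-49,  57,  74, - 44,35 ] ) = [- 66, - 49, - 44, - 15.53, - 54/7, 6,11, 18,35,41,46,57,63,74] 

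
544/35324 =136/8831  =  0.02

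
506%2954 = 506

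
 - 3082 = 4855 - 7937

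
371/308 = 1 + 9/44= 1.20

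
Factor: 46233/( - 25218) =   -  11/6 = - 2^ ( - 1 )*3^( - 1)*11^1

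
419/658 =419/658 =0.64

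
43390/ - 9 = -4822  +  8/9  =  - 4821.11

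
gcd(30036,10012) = 10012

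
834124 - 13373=820751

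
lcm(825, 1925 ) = 5775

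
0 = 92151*0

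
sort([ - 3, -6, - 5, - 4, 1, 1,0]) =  [ -6, - 5, - 4 ,-3, 0,1,1 ]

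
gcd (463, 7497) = 1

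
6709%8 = 5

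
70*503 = 35210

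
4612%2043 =526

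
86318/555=155 + 293/555 = 155.53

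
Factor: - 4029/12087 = -3^( - 1)= - 1/3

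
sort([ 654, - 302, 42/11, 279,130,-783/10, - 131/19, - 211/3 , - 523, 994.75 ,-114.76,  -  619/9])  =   [ - 523, - 302, - 114.76, - 783/10, - 211/3, - 619/9, - 131/19, 42/11,130, 279, 654, 994.75 ]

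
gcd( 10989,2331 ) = 333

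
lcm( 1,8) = 8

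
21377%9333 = 2711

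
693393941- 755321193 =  - 61927252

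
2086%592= 310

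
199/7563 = 199/7563 = 0.03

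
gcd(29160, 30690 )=90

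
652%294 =64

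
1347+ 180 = 1527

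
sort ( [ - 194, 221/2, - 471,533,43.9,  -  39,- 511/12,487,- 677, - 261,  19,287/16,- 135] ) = [  -  677,- 471, - 261,-194, -135, -511/12,- 39,287/16,19,43.9, 221/2 , 487, 533]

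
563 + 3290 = 3853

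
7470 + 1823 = 9293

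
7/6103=7/6103 = 0.00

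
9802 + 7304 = 17106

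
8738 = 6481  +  2257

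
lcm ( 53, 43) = 2279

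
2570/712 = 1285/356  =  3.61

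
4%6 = 4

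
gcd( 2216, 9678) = 2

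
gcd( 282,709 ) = 1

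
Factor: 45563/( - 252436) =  - 2^(-2)*7^1*23^1*223^ (-1 )  =  - 161/892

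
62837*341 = 21427417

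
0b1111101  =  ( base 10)125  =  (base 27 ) 4h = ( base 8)175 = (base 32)3t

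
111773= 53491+58282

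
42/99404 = 21/49702 = 0.00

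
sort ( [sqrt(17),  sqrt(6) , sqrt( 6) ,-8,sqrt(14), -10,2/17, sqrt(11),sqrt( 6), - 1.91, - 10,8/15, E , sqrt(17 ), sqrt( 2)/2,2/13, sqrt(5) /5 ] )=[ - 10, - 10,-8, - 1.91,2/17,2/13 , sqrt( 5) /5, 8/15,sqrt(2 )/2,  sqrt(6),sqrt( 6),  sqrt(6 ), E,sqrt( 11), sqrt(14),sqrt(17 ), sqrt( 17)]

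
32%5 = 2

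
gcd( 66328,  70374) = 2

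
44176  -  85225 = - 41049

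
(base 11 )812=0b1111010101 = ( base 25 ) 1e6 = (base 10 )981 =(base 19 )2DC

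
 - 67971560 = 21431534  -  89403094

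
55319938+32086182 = 87406120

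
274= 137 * 2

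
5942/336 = 17 + 115/168 = 17.68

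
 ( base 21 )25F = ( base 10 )1002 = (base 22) 21c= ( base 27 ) 1A3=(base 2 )1111101010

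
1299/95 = 1299/95 = 13.67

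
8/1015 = 8/1015 = 0.01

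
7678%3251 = 1176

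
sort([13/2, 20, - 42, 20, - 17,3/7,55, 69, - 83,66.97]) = [ - 83, - 42, - 17, 3/7 , 13/2, 20, 20,  55, 66.97, 69 ] 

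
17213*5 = 86065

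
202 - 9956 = - 9754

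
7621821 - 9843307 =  - 2221486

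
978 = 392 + 586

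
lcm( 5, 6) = 30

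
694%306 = 82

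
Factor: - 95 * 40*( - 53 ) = 201400 = 2^3*5^2*19^1*53^1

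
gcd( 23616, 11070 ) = 738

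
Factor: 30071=30071^1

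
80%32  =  16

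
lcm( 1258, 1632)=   60384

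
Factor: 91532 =2^2 * 7^2*467^1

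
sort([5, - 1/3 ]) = [ - 1/3, 5]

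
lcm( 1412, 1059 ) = 4236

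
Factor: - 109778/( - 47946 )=419/183 = 3^( -1 )*61^(-1) * 419^1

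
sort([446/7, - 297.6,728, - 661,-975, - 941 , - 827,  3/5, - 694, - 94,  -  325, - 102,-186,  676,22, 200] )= [ - 975, - 941, - 827, - 694, - 661, - 325, - 297.6, - 186, - 102, - 94, 3/5 , 22, 446/7,200 , 676,728 ]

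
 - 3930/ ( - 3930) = 1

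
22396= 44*509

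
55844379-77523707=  - 21679328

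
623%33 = 29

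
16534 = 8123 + 8411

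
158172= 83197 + 74975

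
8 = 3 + 5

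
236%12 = 8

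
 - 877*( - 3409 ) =2989693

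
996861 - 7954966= - 6958105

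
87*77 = 6699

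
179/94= 1  +  85/94 = 1.90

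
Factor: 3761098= 2^1*11^1*23^1*7433^1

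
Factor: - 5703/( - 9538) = 2^ (-1 )*3^1*19^( - 1) * 251^( - 1)*1901^1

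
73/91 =73/91  =  0.80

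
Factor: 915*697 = 637755 = 3^1*5^1 * 17^1 * 41^1*61^1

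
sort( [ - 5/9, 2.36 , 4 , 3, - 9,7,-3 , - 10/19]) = [ - 9, - 3,-5/9,-10/19,2.36,3, 4,7]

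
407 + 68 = 475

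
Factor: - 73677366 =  - 2^1* 3^2 * 7^1*743^1 * 787^1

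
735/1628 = 735/1628 = 0.45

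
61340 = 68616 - 7276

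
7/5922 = 1/846=0.00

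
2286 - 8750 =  - 6464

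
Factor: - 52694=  - 2^1*26347^1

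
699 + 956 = 1655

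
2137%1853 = 284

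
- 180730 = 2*(-90365 ) 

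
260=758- 498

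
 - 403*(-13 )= 5239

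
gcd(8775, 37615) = 5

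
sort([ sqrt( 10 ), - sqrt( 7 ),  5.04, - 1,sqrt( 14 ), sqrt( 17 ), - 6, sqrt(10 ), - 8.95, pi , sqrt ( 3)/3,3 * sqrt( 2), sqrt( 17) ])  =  [ - 8.95, - 6, - sqrt(7), - 1,sqrt( 3) /3 , pi, sqrt(10),  sqrt( 10 ) , sqrt( 14 ), sqrt( 17 ), sqrt( 17), 3*sqrt( 2) , 5.04 ]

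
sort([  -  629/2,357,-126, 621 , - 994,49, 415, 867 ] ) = [ - 994, -629/2, - 126,49,  357, 415, 621, 867]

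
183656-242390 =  - 58734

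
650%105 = 20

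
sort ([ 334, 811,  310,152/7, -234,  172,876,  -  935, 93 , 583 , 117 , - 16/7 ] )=[ - 935, - 234 , - 16/7,152/7, 93, 117 , 172 , 310,  334, 583 , 811,876] 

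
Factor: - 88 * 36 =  - 3168 = -2^5*3^2*11^1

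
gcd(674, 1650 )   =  2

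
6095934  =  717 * 8502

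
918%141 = 72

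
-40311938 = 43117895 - 83429833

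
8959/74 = 8959/74 = 121.07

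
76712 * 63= 4832856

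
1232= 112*11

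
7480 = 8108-628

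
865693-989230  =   - 123537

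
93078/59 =1577  +  35/59=1577.59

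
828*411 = 340308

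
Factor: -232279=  - 109^1*2131^1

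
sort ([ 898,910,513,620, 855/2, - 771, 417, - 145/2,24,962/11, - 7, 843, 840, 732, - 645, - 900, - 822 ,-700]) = [ - 900, - 822, - 771, - 700,  -  645 , - 145/2, - 7 , 24, 962/11 , 417,  855/2, 513, 620,732, 840,843, 898,910]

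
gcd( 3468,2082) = 6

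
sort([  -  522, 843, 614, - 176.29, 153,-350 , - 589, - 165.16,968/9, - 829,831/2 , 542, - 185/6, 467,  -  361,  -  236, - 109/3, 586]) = [ -829, - 589, - 522, - 361 , - 350, - 236,-176.29, - 165.16, - 109/3, - 185/6, 968/9,153, 831/2, 467,542 , 586, 614, 843 ] 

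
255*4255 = 1085025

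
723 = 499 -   -  224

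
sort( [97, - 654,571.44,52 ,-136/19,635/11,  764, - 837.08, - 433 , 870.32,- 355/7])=[- 837.08, - 654 ,-433, - 355/7, - 136/19,52 , 635/11,97,  571.44,  764, 870.32]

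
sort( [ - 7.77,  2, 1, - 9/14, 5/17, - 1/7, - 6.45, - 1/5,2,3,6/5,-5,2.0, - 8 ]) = [ - 8, - 7.77, - 6.45, - 5, - 9/14, - 1/5, - 1/7, 5/17,1 , 6/5,2, 2,2.0,3]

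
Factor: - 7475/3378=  - 2^( - 1 )*3^( - 1 )*5^2  *13^1*23^1*563^ ( - 1 ) 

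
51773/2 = 51773/2 = 25886.50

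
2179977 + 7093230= 9273207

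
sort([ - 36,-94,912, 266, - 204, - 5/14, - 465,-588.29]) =[ - 588.29, - 465, - 204, - 94, - 36, - 5/14, 266,912]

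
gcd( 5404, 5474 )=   14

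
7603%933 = 139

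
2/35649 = 2/35649 = 0.00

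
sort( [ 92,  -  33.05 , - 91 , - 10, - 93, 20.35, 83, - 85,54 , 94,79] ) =[ - 93, - 91, - 85, - 33.05, - 10,20.35, 54,79, 83 , 92, 94]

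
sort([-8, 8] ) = [ - 8,8 ]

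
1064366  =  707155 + 357211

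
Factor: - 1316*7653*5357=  - 2^2*3^1 * 7^1 * 11^1*47^1*487^1*2551^1 = - 53952211236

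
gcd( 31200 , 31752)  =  24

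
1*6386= 6386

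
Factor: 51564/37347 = 2^2*  59^( - 1) * 211^ ( - 1 )*4297^1 = 17188/12449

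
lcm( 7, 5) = 35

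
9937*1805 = 17936285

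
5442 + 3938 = 9380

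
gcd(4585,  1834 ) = 917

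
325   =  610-285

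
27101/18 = 1505 + 11/18 =1505.61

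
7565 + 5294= 12859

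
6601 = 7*943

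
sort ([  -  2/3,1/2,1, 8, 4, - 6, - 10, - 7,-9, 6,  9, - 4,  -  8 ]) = [ - 10, - 9, - 8,-7, - 6 , - 4, - 2/3,1/2,1, 4, 6 , 8, 9]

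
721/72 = 721/72  =  10.01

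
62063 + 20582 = 82645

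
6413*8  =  51304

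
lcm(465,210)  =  6510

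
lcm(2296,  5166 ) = 20664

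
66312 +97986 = 164298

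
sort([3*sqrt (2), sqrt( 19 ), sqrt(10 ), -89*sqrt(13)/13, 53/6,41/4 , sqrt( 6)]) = [ - 89*sqrt (13 ) /13,  sqrt (6 ),sqrt( 10), 3* sqrt(2),sqrt(19),53/6, 41/4]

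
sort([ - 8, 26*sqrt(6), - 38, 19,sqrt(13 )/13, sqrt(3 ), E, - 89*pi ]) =[ - 89*pi, - 38, - 8, sqrt(13 ) /13,sqrt ( 3),  E, 19, 26 * sqrt(6) ] 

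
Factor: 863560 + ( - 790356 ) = 2^2*18301^1 = 73204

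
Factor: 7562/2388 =19/6 = 2^(-1) * 3^( - 1)*19^1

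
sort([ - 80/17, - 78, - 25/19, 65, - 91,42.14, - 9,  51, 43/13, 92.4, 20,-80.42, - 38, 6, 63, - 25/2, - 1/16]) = [ - 91, - 80.42,  -  78,  -  38 ,  -  25/2,-9, - 80/17,  -  25/19,- 1/16, 43/13, 6, 20,42.14,  51, 63,65, 92.4]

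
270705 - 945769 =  - 675064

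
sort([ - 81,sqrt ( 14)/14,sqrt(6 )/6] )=[  -  81,sqrt(14)/14,sqrt(6 ) /6 ] 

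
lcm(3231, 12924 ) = 12924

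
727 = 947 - 220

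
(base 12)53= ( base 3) 2100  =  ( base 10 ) 63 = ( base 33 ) 1u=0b111111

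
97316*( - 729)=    - 70943364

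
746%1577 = 746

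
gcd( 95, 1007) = 19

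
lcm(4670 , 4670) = 4670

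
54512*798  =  43500576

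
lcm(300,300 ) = 300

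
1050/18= 175/3= 58.33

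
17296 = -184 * (- 94) 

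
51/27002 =51/27002 = 0.00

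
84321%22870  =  15711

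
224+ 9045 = 9269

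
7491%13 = 3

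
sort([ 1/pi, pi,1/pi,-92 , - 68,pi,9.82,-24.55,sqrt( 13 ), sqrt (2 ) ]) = [ - 92, - 68, - 24.55,1/pi,1/pi,sqrt(2),pi, pi,sqrt(13 ),9.82]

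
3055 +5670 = 8725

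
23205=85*273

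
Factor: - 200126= -2^1*47^1*2129^1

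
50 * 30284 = 1514200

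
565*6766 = 3822790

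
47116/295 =159 + 211/295 = 159.72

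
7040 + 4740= 11780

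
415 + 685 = 1100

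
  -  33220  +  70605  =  37385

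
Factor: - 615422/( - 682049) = 2^1*307711^1 * 682049^( - 1)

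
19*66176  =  1257344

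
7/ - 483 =-1/69 = -0.01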